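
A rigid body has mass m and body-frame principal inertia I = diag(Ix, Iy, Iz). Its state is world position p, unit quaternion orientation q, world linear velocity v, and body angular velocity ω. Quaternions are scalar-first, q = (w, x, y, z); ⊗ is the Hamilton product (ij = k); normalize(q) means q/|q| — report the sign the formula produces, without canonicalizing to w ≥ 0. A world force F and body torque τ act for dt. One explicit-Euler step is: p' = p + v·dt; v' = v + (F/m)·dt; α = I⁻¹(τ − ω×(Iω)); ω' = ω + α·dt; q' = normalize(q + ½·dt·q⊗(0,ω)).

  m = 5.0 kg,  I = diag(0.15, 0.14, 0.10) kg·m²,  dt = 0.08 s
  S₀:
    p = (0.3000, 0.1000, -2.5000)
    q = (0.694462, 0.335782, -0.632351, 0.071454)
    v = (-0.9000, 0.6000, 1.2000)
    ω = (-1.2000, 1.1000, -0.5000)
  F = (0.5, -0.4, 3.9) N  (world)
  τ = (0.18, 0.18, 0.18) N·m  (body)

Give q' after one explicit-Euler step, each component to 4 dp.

2q̇ = q⊗(0,ω) = (1.1342515, -0.5957783, 0.8460544, -0.7366920)
updated quaternion q' = (0.7381, 0.3112, -0.5971, 0.0419)

q' = (0.7381, 0.3112, -0.5971, 0.0419)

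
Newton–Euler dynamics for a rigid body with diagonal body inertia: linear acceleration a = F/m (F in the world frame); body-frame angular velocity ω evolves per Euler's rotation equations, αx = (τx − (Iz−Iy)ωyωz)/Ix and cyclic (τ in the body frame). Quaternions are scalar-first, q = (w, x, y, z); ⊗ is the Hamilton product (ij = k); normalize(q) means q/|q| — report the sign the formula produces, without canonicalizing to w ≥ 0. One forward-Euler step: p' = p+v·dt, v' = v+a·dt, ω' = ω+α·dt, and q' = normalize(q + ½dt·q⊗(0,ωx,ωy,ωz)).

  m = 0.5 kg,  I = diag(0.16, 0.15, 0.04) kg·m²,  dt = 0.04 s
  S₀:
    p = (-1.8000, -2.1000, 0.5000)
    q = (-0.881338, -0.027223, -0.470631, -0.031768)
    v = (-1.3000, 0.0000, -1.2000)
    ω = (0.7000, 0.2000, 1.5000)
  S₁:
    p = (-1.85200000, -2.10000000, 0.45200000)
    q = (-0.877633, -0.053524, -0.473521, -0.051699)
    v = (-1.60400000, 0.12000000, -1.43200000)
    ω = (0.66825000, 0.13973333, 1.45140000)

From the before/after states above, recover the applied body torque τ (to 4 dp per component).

τ = (-0.1600, -0.1000, -0.0500)

Δω = ω₁−ω₀ = (-0.03175000, -0.06026667, -0.04860000)
gyro term ω₀×Iω₀ = (-0.0330, 0.1260, -0.0014)
applied torque τ = (-0.1600, -0.1000, -0.0500)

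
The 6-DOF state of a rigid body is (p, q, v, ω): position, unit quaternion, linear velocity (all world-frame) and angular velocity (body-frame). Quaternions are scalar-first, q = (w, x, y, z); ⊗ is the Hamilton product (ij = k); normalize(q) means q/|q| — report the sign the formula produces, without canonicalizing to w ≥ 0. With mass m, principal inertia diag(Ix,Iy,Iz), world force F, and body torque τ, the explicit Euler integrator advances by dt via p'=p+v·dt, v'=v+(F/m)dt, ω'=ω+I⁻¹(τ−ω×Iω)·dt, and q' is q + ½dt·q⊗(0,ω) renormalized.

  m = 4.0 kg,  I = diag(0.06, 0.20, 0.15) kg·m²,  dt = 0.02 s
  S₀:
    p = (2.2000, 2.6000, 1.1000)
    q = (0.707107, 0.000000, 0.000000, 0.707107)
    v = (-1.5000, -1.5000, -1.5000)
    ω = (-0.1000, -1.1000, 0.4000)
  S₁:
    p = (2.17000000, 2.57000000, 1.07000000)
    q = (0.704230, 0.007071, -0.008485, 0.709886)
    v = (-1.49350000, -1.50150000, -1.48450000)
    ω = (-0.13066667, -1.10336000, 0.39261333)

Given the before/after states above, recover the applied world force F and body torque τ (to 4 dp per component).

ω₁ − ω₀ = (-0.03066667, -0.00336000, -0.00738667)
ω₀×(Iω₀) = (0.0220, 0.0036, 0.0154)
applied torque τ = (-0.0700, -0.0300, -0.0400)
v₁ − v₀ = (0.00650000, -0.00150000, 0.01550000)
applied force F = (1.3000, -0.3000, 3.1000)

F = (1.3000, -0.3000, 3.1000)
τ = (-0.0700, -0.0300, -0.0400)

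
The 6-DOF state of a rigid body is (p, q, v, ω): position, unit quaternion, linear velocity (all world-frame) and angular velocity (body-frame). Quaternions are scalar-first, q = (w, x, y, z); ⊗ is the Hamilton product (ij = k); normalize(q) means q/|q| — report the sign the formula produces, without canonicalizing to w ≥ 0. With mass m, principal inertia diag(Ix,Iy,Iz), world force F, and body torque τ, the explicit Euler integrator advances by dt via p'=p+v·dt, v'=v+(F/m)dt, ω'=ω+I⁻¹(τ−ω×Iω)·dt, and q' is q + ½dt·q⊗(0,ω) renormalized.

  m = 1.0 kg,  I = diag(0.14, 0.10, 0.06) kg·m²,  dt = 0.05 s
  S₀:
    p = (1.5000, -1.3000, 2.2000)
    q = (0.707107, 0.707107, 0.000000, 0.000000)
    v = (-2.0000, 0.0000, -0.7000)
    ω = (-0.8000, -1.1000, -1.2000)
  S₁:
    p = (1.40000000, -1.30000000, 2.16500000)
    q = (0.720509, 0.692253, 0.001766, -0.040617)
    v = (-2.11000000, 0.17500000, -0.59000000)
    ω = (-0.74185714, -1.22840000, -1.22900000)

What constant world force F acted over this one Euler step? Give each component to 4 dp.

F = (-2.2000, 3.5000, 2.2000)

velocity change Δv = (-0.11000000, 0.17500000, 0.11000000)
F = m·Δv/dt = (-2.2000, 3.5000, 2.2000)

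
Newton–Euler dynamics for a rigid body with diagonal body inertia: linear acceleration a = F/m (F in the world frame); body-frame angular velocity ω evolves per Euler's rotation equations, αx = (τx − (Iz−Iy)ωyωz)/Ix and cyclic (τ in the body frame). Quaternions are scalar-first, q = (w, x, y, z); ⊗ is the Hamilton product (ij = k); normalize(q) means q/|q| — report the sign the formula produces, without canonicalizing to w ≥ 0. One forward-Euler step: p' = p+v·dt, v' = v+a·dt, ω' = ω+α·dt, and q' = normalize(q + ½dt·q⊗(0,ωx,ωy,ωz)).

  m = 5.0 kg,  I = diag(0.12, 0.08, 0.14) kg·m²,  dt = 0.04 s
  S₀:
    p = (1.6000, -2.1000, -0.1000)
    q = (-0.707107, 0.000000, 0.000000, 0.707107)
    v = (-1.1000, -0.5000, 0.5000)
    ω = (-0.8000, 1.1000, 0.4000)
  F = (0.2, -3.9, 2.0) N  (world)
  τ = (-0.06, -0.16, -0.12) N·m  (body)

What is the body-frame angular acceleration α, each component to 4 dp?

gyro term ω×Iω = (0.0264, 0.0064, 0.0352)
(τ − ω×Iω)/I = (-0.7200, -2.0800, -1.1086)

α = (-0.7200, -2.0800, -1.1086)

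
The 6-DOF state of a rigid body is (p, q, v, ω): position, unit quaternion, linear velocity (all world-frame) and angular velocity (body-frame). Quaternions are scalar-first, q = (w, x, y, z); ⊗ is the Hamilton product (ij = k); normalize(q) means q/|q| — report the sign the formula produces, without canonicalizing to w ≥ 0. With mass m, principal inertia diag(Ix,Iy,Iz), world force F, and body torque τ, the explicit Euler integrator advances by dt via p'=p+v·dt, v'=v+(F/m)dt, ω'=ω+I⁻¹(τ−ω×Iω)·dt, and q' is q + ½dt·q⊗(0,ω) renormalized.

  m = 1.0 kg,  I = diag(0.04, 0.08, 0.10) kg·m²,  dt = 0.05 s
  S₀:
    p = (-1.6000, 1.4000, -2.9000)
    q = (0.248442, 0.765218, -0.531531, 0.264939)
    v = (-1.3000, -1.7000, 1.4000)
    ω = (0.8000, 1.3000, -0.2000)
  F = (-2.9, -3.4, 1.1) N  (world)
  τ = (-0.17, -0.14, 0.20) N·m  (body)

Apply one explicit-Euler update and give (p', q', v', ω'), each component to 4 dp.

p' = (-1.6650, 1.3150, -2.8300)
q' = (0.2516, 0.7637, -0.5140, 0.2990)
v' = (-1.4450, -1.8700, 1.4550)
ω' = (0.5940, 1.2065, -0.1208)

gyro term ω×Iω = (-0.0052, 0.0096, 0.0416)
(τ − ω×Iω)/I = (-4.1200, -1.8700, 1.5840)
ω' = ω + α·dt = (0.5940, 1.2065, -0.1208)
q⊗(0,ω) = (0.1318037, -0.0393609, 0.6879694, 1.3703198)
q + ½dt·q⊗(0,ω), renormalized = (0.2516, 0.7637, -0.5140, 0.2990)
a = F/m = (-2.9000, -3.4000, 1.1000)
new position p' = (-1.6650, 1.3150, -2.8300)
new velocity v' = (-1.4450, -1.8700, 1.4550)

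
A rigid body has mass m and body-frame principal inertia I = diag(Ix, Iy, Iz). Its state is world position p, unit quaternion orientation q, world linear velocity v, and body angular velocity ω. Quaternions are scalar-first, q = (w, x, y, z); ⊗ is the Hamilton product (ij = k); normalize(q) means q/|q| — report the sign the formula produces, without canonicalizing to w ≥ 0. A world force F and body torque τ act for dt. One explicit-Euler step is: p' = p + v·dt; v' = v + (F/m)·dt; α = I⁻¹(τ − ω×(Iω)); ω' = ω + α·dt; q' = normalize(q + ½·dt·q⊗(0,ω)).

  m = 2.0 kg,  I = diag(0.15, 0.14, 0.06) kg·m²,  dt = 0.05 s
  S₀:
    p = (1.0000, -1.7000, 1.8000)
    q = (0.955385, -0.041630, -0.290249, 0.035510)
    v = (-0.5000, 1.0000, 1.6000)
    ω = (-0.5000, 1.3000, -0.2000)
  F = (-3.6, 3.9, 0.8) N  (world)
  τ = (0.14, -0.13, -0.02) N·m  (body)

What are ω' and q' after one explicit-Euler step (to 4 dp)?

ω' = (-0.4603, 1.2504, -0.2221)
q' = (0.9639, -0.0532, -0.2597, 0.0257)

precession coupling ω×(Iω) = (0.0208, 0.0090, 0.0065)
α = I⁻¹(τ − ω×Iω) = (0.7947, -0.9929, -0.4417)
new body rate ω' = (-0.4603, 1.2504, -0.2221)
Hamilton product q⊗(0,ω) = (0.3636107, -0.4658057, 1.2159195, -0.3903205)
updated quaternion q' = (0.9639, -0.0532, -0.2597, 0.0257)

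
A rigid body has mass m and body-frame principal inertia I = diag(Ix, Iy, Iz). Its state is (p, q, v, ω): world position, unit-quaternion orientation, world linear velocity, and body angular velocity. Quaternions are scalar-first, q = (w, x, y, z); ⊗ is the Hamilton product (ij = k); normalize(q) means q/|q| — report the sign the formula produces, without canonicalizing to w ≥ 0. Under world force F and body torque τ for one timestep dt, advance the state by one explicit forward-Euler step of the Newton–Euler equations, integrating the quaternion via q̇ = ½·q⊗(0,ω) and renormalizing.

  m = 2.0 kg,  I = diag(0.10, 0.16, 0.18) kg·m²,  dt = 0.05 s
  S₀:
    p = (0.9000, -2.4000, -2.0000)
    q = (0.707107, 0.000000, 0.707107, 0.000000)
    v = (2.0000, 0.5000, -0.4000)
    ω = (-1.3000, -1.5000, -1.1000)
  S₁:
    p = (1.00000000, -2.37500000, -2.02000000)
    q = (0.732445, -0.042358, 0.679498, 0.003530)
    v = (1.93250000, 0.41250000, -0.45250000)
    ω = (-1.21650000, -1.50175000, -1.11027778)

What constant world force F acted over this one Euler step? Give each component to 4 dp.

F = (-2.7000, -3.5000, -2.1000)

v₁ − v₀ = (-0.06750000, -0.08750000, -0.05250000)
F = m·Δv/dt = (-2.7000, -3.5000, -2.1000)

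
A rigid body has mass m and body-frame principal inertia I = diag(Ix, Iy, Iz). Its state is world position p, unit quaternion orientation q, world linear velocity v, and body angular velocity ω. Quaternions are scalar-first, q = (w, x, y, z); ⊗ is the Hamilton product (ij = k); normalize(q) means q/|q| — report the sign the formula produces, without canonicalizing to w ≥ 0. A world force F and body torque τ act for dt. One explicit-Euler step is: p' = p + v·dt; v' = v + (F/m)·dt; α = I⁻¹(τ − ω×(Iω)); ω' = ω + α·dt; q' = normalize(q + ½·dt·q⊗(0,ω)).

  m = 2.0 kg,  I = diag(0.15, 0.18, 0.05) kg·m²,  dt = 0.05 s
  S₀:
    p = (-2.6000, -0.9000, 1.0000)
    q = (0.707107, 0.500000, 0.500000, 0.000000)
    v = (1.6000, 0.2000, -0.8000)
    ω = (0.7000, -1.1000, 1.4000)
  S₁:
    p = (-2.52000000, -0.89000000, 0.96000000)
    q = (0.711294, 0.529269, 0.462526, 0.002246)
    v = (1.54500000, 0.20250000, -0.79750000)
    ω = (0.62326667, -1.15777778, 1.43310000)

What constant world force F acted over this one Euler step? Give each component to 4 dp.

Δv = v₁−v₀ = (-0.05500000, 0.00250000, 0.00250000)
F = m·Δv/dt = (-2.2000, 0.1000, 0.1000)

F = (-2.2000, 0.1000, 0.1000)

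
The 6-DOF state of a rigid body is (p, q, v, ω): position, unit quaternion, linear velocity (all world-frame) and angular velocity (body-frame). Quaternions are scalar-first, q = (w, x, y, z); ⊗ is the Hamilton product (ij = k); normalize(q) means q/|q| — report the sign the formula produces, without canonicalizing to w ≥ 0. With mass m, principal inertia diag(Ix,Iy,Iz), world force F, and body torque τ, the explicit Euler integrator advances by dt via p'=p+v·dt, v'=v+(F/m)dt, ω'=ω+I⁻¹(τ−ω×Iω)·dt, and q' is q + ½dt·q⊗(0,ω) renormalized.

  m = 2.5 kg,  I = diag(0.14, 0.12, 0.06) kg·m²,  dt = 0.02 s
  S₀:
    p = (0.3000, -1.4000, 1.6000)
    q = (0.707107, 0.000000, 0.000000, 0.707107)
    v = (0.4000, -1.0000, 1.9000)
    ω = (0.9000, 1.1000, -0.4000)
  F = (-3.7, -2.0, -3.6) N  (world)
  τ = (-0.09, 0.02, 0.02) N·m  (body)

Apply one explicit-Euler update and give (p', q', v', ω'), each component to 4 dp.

ω×(Iω) gyroscopic = (0.0264, -0.0288, -0.0198)
α = I⁻¹(τ − ω×Iω) = (-0.8314, 0.4067, 0.6633)
ω + α·dt = (0.8834, 1.1081, -0.3867)
q⊗(0,ω) = (0.2828428, -0.1414214, 1.4142140, -0.2828428)
q' = normalize(q + ½dt·q⊗(0,ω)) = (0.7099, -0.0014, 0.0141, 0.7042)
a = F/m = (-1.4800, -0.8000, -1.4400)
p + v·dt = (0.3080, -1.4200, 1.6380)
v + (F/m)dt = (0.3704, -1.0160, 1.8712)

p' = (0.3080, -1.4200, 1.6380)
q' = (0.7099, -0.0014, 0.0141, 0.7042)
v' = (0.3704, -1.0160, 1.8712)
ω' = (0.8834, 1.1081, -0.3867)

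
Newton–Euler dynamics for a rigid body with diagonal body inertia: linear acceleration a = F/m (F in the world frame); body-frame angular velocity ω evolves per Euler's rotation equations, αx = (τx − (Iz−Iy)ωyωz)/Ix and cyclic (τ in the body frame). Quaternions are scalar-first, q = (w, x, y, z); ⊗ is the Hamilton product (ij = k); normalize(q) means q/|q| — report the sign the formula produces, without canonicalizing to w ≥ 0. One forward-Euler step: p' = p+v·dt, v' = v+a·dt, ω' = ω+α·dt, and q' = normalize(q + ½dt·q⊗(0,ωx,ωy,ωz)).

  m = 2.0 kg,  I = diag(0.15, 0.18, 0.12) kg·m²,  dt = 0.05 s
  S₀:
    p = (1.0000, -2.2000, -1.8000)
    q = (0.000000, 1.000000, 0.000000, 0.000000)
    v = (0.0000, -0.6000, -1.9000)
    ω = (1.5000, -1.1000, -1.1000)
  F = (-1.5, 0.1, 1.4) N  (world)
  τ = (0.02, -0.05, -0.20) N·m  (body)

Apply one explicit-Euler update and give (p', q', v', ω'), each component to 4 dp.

angular accel α = (0.6173, -0.0028, -1.2542)
ω' = ω + α·dt = (1.5309, -1.1001, -1.1627)
q⊗(0,ω) = (-1.5000000, 0.0000000, 1.1000000, -1.1000000)
q' = normalize(q + ½dt·q⊗(0,ω)) = (-0.0374, 0.9985, 0.0275, -0.0275)
p + v·dt = (1.0000, -2.2300, -1.8950)
v' = v + a·dt = (-0.0375, -0.5975, -1.8650)

p' = (1.0000, -2.2300, -1.8950)
q' = (-0.0374, 0.9985, 0.0275, -0.0275)
v' = (-0.0375, -0.5975, -1.8650)
ω' = (1.5309, -1.1001, -1.1627)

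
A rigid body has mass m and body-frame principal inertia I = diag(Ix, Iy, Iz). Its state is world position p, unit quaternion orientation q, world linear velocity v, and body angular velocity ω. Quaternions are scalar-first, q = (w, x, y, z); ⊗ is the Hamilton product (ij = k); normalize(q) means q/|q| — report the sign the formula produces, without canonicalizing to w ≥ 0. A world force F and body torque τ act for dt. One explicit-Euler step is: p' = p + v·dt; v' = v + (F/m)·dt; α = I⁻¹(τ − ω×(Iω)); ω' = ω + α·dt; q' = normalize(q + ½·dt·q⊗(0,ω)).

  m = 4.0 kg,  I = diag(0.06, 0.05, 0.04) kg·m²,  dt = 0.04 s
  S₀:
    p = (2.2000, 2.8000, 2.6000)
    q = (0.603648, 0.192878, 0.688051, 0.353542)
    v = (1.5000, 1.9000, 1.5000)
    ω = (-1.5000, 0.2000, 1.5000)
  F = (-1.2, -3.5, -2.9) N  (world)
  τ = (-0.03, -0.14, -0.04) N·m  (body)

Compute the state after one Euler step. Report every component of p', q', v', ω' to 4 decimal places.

p' = p + v·dt = (2.2600, 2.8760, 2.6600)
v' = v + a·dt = (1.4880, 1.8650, 1.4710)
gyro term ω×Iω = (-0.0030, -0.0450, 0.0030)
angular accel α = (-0.4500, -1.9000, -1.0750)
ω' = ω + α·dt = (-1.5180, 0.1240, 1.4570)
2q̇ = q⊗(0,ω) = (-0.3786062, 0.0558961, -0.6989004, 1.9761241)
q' = normalize(q + ½dt·q⊗(0,ω)) = (0.5955, 0.1938, 0.6735, 0.3927)

p' = (2.2600, 2.8760, 2.6600)
q' = (0.5955, 0.1938, 0.6735, 0.3927)
v' = (1.4880, 1.8650, 1.4710)
ω' = (-1.5180, 0.1240, 1.4570)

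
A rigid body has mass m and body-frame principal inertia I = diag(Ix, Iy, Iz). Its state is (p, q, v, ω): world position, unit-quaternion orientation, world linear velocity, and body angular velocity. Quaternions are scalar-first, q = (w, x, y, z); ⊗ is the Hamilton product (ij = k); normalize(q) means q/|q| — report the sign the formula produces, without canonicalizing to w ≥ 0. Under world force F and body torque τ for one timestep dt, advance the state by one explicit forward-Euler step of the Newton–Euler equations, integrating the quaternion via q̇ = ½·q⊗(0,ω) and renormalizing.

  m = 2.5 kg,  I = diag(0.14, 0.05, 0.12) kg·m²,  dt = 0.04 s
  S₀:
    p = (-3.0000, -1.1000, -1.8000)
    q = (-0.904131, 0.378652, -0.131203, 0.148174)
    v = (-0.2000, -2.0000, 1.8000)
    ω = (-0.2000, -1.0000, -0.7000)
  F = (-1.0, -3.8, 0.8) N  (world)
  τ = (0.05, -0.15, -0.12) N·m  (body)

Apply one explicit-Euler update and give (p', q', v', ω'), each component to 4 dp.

p + v·dt = (-3.0080, -1.1800, -1.7280)
new velocity v' = (-0.2160, -2.0608, 1.8128)
gyro term ω×Iω = (0.0490, 0.0028, -0.0180)
angular accel α = (0.0071, -3.0560, -0.8500)
new body rate ω' = (-0.1997, -1.1222, -0.7340)
q⊗(0,ω) = (0.0482492, 0.4208423, 1.1395526, 0.2279991)
q + ½dt·q⊗(0,ω), renormalized = (-0.9029, 0.3870, -0.1084, 0.1527)

p' = (-3.0080, -1.1800, -1.7280)
q' = (-0.9029, 0.3870, -0.1084, 0.1527)
v' = (-0.2160, -2.0608, 1.8128)
ω' = (-0.1997, -1.1222, -0.7340)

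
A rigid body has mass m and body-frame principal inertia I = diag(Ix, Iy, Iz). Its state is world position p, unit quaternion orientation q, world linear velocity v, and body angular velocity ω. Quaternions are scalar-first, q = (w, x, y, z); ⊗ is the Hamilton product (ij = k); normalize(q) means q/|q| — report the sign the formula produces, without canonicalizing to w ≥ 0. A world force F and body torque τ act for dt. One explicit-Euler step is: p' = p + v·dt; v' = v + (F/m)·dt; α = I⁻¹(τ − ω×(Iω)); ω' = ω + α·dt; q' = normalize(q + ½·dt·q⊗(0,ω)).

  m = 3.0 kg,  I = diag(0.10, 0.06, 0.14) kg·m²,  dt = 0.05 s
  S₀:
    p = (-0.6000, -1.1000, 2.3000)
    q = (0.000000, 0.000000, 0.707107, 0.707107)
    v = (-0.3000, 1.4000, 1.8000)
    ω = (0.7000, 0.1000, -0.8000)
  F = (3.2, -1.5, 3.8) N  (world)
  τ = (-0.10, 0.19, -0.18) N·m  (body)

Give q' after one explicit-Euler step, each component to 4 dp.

2q̇ = q⊗(0,ω) = (0.4949749, -0.6363963, 0.4949749, -0.4949749)
q + ½dt·q⊗(0,ω), renormalized = (0.0124, -0.0159, 0.7192, 0.6945)

q' = (0.0124, -0.0159, 0.7192, 0.6945)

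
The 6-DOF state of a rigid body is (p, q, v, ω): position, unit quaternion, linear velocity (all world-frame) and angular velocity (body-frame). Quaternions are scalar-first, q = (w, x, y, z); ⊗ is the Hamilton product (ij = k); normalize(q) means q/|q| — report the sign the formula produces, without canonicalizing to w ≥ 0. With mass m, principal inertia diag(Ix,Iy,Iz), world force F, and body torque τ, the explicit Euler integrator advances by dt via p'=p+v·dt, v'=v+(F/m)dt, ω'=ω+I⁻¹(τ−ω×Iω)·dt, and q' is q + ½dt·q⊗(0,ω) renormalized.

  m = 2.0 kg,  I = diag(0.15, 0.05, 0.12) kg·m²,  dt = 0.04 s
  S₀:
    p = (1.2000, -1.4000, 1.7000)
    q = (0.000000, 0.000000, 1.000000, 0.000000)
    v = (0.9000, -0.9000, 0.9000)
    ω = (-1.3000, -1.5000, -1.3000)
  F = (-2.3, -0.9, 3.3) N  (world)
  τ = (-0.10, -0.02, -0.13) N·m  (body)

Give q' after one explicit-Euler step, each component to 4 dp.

q' = (0.0300, -0.0260, 0.9989, 0.0260)

Hamilton product q⊗(0,ω) = (1.5000000, -1.3000000, 0.0000000, 1.3000000)
updated quaternion q' = (0.0300, -0.0260, 0.9989, 0.0260)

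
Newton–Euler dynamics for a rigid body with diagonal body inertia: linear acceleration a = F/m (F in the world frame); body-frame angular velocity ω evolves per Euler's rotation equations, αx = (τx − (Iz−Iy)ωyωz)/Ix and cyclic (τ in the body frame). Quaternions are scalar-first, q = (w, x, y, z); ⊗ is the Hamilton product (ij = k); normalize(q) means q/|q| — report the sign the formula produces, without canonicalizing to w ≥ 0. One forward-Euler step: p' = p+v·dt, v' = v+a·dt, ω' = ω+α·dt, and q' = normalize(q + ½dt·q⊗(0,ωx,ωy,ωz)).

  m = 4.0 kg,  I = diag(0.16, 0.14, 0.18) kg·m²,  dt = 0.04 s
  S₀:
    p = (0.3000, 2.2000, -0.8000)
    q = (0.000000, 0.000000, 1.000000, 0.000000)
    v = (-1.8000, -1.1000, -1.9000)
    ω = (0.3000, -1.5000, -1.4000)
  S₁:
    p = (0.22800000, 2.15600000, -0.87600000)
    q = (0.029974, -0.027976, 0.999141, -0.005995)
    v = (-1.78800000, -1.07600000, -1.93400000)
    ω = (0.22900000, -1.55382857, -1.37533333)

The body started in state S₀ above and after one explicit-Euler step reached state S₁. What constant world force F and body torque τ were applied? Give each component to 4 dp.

v₁ − v₀ = (0.01200000, 0.02400000, -0.03400000)
applied force F = (1.2000, 2.4000, -3.4000)
rate change Δω = (-0.07100000, -0.05382857, 0.02466667)
ω₀×(Iω₀) = (0.0840, 0.0084, 0.0090)
I·α + gyro = (-0.2000, -0.1800, 0.1200)

F = (1.2000, 2.4000, -3.4000)
τ = (-0.2000, -0.1800, 0.1200)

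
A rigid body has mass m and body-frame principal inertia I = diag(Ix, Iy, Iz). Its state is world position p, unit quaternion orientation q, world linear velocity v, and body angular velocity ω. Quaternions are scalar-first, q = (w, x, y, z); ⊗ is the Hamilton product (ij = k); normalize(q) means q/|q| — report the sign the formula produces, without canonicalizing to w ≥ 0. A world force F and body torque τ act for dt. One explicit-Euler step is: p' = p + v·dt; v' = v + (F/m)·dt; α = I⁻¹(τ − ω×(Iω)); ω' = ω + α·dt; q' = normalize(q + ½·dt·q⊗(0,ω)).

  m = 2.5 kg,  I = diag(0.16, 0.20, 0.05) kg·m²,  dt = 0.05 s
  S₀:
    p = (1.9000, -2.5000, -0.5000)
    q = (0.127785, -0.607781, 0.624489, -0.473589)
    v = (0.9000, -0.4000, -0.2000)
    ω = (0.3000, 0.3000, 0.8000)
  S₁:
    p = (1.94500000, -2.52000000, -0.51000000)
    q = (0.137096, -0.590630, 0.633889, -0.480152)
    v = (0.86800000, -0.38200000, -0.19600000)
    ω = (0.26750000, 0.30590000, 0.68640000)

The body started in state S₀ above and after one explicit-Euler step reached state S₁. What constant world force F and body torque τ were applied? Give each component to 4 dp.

F = (-1.6000, 0.9000, 0.2000)
τ = (-0.1400, 0.0500, -0.1100)

Δω = ω₁−ω₀ = (-0.03250000, 0.00590000, -0.11360000)
gyro term ω₀×Iω₀ = (-0.0360, 0.0264, 0.0036)
I·α + gyro = (-0.1400, 0.0500, -0.1100)
Δv = v₁−v₀ = (-0.03200000, 0.01800000, 0.00400000)
F = m·Δv/dt = (-1.6000, 0.9000, 0.2000)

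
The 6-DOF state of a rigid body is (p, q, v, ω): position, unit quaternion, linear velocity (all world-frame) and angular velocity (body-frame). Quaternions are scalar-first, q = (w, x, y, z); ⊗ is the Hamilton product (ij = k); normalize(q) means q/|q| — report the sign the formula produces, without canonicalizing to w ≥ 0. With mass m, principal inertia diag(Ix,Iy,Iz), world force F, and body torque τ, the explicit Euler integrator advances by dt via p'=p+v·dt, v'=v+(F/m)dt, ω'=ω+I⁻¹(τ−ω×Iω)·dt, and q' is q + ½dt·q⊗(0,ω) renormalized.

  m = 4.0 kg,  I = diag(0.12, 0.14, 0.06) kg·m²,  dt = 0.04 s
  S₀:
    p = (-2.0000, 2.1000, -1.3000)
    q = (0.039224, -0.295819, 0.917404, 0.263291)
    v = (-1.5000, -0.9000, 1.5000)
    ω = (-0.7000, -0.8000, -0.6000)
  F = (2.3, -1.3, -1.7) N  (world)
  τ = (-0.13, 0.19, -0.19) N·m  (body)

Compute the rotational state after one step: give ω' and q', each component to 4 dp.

precession coupling ω×(Iω) = (-0.0384, 0.0252, 0.0112)
α = I⁻¹(τ − ω×Iω) = (-0.7633, 1.1771, -3.3533)
ω + α·dt = (-0.7305, -0.7529, -0.7341)
2q̇ = q⊗(0,ω) = (0.6848245, -0.3672664, -0.3931743, 0.8553036)
updated quaternion q' = (0.0529, -0.3031, 0.9093, 0.2803)

ω' = (-0.7305, -0.7529, -0.7341)
q' = (0.0529, -0.3031, 0.9093, 0.2803)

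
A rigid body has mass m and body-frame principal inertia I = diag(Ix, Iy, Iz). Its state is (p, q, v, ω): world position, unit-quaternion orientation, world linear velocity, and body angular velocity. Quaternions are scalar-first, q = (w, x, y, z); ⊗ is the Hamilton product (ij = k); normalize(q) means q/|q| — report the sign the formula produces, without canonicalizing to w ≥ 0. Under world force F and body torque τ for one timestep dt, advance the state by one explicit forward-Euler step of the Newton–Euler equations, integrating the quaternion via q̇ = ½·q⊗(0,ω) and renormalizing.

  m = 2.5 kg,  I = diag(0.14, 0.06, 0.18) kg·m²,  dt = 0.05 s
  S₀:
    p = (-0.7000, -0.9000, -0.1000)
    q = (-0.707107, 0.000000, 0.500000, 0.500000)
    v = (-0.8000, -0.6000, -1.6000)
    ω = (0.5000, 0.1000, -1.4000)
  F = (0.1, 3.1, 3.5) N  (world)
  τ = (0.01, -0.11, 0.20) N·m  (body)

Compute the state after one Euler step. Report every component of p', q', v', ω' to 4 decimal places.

p' = (-0.7400, -0.9300, -0.1800)
q' = (-0.6904, -0.0276, 0.5041, 0.5181)
v' = (-0.7980, -0.5380, -1.5300)
ω' = (0.5096, -0.0150, -1.3433)

a = (0.0400, 1.2400, 1.4000)
new position p' = (-0.7400, -0.9300, -0.1800)
v' = v + a·dt = (-0.7980, -0.5380, -1.5300)
α = I⁻¹(τ − ω×Iω) = (0.1914, -2.3000, 1.1333)
ω' = ω + α·dt = (0.5096, -0.0150, -1.3433)
Hamilton product q⊗(0,ω) = (0.6500000, -1.1035535, 0.1792893, 0.7399498)
q + ½dt·q⊗(0,ω), renormalized = (-0.6904, -0.0276, 0.5041, 0.5181)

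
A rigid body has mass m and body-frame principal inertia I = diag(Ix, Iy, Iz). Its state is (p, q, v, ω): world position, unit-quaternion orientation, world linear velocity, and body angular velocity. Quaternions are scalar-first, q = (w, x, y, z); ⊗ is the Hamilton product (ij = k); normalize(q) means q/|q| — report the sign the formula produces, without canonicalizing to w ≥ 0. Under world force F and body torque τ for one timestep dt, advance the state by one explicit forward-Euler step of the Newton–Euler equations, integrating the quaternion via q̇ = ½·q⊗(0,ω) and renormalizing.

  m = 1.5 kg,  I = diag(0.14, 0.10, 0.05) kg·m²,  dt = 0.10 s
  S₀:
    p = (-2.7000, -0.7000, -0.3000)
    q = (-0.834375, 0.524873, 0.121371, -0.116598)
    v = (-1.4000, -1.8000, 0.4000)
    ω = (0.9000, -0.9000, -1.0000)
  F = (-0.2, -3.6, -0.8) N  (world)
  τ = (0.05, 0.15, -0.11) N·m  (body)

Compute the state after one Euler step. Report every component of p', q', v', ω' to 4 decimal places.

linear accel F/m = (-0.1333, -2.4000, -0.5333)
new position p' = (-2.8400, -0.8800, -0.2600)
v' = v + a·dt = (-1.4133, -2.0400, 0.3467)
α = I⁻¹(τ − ω×Iω) = (0.6786, 2.3100, -2.8480)
new body rate ω' = (0.9679, -0.6690, -1.2848)
2q̇ = q⊗(0,ω) = (-0.4797498, -0.9772467, 1.1708723, 0.2527554)
updated quaternion q' = (-0.8556, 0.4745, 0.1793, -0.1036)

p' = (-2.8400, -0.8800, -0.2600)
q' = (-0.8556, 0.4745, 0.1793, -0.1036)
v' = (-1.4133, -2.0400, 0.3467)
ω' = (0.9679, -0.6690, -1.2848)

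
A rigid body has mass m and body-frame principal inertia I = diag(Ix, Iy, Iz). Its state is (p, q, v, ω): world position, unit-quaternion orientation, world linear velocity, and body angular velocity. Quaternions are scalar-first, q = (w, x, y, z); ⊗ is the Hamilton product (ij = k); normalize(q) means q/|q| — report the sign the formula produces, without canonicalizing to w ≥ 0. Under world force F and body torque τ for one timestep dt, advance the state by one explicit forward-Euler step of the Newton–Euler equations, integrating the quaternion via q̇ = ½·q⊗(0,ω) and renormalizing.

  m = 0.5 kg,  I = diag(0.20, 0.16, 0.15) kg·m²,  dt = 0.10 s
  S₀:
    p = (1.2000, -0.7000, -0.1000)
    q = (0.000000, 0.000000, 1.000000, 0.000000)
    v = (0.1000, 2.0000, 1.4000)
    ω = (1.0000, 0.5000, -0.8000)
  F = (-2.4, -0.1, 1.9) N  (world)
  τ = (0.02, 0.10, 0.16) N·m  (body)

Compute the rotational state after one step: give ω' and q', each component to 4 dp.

ω×(Iω) gyroscopic = (0.0040, -0.0400, -0.0200)
angular accel α = (0.0800, 0.8750, 1.2000)
ω + α·dt = (1.0080, 0.5875, -0.6800)
2q̇ = q⊗(0,ω) = (-0.5000000, -0.8000000, 0.0000000, -1.0000000)
q + ½dt·q⊗(0,ω), renormalized = (-0.0249, -0.0399, 0.9976, -0.0499)

ω' = (1.0080, 0.5875, -0.6800)
q' = (-0.0249, -0.0399, 0.9976, -0.0499)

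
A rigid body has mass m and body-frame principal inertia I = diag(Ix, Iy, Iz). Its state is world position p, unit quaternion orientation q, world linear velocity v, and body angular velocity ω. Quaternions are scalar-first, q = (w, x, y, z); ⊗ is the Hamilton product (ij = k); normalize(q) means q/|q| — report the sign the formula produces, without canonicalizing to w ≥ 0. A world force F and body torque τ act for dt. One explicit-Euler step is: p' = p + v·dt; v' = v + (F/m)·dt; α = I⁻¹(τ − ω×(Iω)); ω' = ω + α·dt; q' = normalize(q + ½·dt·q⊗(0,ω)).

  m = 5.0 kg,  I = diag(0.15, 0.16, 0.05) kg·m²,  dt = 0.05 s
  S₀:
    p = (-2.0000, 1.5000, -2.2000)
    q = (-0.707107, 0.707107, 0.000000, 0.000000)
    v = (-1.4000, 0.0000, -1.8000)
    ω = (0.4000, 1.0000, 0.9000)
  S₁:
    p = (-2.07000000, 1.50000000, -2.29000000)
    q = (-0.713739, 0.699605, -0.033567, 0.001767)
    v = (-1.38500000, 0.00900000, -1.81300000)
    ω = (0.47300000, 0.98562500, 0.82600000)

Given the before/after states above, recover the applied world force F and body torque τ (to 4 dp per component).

velocity change Δv = (0.01500000, 0.00900000, -0.01300000)
F = m·Δv/dt = (1.5000, 0.9000, -1.3000)
ω₁ − ω₀ = (0.07300000, -0.01437500, -0.07400000)
ω₀×(Iω₀) = (-0.0990, 0.0360, 0.0040)
applied torque τ = (0.1200, -0.0100, -0.0700)

F = (1.5000, 0.9000, -1.3000)
τ = (0.1200, -0.0100, -0.0700)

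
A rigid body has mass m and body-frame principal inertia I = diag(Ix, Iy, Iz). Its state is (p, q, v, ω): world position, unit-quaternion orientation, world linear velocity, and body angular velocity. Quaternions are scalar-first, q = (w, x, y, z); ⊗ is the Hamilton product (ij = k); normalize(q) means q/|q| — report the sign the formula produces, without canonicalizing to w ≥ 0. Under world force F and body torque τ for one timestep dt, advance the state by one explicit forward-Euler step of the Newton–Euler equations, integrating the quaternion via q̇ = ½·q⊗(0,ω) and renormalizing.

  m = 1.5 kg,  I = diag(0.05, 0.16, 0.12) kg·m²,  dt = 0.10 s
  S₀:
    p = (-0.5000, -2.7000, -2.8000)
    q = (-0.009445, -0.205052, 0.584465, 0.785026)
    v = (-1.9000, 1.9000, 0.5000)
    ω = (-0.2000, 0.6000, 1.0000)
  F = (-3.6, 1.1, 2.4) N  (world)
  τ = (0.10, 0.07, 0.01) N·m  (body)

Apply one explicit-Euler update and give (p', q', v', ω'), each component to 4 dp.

p + v·dt = (-0.6900, -2.5100, -2.7500)
new velocity v' = (-2.1400, 1.9733, 0.6600)
precession coupling ω×(Iω) = (-0.0240, 0.0140, -0.0132)
angular accel α = (2.4800, 0.3500, 0.1933)
ω' = ω + α·dt = (0.0480, 0.6350, 1.0193)
q⊗(0,ω) = (-1.1767154, 0.1153384, 0.0423798, -0.0155832)
q + ½dt·q⊗(0,ω), renormalized = (-0.0682, -0.1989, 0.5856, 0.7829)

p' = (-0.6900, -2.5100, -2.7500)
q' = (-0.0682, -0.1989, 0.5856, 0.7829)
v' = (-2.1400, 1.9733, 0.6600)
ω' = (0.0480, 0.6350, 1.0193)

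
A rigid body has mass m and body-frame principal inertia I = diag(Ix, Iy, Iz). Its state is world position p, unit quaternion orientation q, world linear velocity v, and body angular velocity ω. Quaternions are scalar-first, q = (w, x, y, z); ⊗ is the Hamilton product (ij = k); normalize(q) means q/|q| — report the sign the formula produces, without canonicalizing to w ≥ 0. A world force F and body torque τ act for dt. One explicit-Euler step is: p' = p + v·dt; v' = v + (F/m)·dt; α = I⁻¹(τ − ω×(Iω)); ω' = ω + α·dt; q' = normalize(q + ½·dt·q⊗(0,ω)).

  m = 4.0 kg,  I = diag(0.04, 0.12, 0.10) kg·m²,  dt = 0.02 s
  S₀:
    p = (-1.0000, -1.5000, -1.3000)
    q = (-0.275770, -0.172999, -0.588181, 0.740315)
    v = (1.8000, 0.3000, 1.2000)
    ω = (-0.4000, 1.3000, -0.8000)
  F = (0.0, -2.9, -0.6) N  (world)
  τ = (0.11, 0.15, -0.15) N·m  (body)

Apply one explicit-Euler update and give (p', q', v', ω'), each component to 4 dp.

ω×(Iω) gyroscopic = (0.0208, -0.0192, -0.0416)
α = I⁻¹(τ − ω×Iω) = (2.2300, 1.4100, -1.0840)
ω' = ω + α·dt = (-0.3554, 1.3282, -0.8217)
Hamilton product q⊗(0,ω) = (1.2876877, -0.3815567, -0.7930262, -0.2395551)
updated quaternion q' = (-0.2629, -0.1768, -0.5960, 0.7378)
p' = p + v·dt = (-0.9640, -1.4940, -1.2760)
v + (F/m)dt = (1.8000, 0.2855, 1.1970)

p' = (-0.9640, -1.4940, -1.2760)
q' = (-0.2629, -0.1768, -0.5960, 0.7378)
v' = (1.8000, 0.2855, 1.1970)
ω' = (-0.3554, 1.3282, -0.8217)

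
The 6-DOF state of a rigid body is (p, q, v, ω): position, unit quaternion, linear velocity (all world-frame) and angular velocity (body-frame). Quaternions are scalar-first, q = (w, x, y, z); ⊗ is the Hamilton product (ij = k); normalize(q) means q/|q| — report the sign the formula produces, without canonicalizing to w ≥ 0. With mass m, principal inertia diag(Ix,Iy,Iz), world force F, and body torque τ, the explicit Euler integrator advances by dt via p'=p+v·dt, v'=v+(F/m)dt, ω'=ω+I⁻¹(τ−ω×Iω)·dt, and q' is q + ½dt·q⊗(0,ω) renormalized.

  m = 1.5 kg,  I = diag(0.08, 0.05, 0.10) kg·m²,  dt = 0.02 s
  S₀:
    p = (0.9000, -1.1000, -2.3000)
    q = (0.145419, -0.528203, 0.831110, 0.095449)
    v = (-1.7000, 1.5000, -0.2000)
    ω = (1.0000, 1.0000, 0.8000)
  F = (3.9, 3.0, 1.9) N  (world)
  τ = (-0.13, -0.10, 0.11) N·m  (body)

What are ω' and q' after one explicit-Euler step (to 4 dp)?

gyro term ω×Iω = (0.0400, -0.0160, -0.0300)
(τ − ω×Iω)/I = (-2.1250, -1.6800, 1.4000)
new body rate ω' = (0.9575, 0.9664, 0.8280)
q⊗(0,ω) = (-0.3792662, 0.7148580, 0.6634304, -1.2429778)
updated quaternion q' = (0.1416, -0.5210, 0.8376, 0.0830)

ω' = (0.9575, 0.9664, 0.8280)
q' = (0.1416, -0.5210, 0.8376, 0.0830)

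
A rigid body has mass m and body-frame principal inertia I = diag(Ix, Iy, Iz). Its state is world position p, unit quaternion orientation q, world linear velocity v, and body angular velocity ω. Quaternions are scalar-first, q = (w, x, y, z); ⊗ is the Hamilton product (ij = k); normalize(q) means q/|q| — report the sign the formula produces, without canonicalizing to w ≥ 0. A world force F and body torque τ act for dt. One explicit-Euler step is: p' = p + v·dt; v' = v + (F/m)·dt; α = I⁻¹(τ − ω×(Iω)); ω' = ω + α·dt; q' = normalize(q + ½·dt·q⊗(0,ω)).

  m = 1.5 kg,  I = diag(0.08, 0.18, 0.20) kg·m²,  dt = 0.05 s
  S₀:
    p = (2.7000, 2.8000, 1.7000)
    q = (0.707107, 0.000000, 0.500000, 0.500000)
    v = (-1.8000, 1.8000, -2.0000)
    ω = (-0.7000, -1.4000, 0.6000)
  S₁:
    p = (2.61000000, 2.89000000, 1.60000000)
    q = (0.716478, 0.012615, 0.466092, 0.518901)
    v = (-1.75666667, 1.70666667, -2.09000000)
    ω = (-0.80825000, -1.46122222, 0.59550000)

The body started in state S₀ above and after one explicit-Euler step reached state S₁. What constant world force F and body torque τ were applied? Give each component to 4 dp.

F = (1.3000, -2.8000, -2.7000)
τ = (-0.1900, -0.1700, 0.0800)

v₁ − v₀ = (0.04333333, -0.09333333, -0.09000000)
m·(v₁−v₀)/dt = (1.3000, -2.8000, -2.7000)
Δω = ω₁−ω₀ = (-0.10825000, -0.06122222, -0.00450000)
precession coupling = (-0.0168, 0.0504, 0.0980)
applied torque τ = (-0.1900, -0.1700, 0.0800)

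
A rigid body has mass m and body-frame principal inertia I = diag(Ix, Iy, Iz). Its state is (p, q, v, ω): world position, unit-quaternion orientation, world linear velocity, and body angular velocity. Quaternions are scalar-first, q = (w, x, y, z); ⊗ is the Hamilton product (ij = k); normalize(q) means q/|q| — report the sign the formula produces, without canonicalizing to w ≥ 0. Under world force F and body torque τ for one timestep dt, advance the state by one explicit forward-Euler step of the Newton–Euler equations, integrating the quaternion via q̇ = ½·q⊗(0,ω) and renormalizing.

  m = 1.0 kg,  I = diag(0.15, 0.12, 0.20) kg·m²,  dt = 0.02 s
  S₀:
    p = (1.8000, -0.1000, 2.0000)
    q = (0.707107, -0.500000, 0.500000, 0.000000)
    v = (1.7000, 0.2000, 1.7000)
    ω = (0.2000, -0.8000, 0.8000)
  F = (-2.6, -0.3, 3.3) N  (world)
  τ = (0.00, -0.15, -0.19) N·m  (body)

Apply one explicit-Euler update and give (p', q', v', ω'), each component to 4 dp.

p + v·dt = (1.8340, -0.0960, 2.0340)
v' = v + a·dt = (1.6480, 0.1940, 1.7660)
α = I⁻¹(τ − ω×Iω) = (0.3413, -1.1833, -0.9740)
ω' = ω + α·dt = (0.2068, -0.8237, 0.7805)
q⊗(0,ω) = (0.5000000, 0.5414214, -0.1656856, 0.8656856)
q + ½dt·q⊗(0,ω), renormalized = (0.7121, -0.4946, 0.4983, 0.0087)

p' = (1.8340, -0.0960, 2.0340)
q' = (0.7121, -0.4946, 0.4983, 0.0087)
v' = (1.6480, 0.1940, 1.7660)
ω' = (0.2068, -0.8237, 0.7805)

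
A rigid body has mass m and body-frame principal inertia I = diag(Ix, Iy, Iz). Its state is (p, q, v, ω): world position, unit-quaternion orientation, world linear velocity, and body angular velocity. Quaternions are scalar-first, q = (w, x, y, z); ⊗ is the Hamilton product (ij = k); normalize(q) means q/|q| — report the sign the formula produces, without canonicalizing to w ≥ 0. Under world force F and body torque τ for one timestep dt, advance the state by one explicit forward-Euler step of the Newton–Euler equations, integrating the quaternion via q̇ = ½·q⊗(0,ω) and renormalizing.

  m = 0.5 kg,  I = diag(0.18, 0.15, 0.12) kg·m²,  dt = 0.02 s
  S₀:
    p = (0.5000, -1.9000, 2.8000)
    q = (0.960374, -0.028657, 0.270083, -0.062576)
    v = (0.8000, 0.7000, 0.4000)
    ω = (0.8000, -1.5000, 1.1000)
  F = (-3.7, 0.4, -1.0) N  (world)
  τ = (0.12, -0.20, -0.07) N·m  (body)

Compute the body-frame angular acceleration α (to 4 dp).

α = (0.3917, -1.6853, -0.8833)

gyro term ω×Iω = (0.0495, 0.0528, 0.0360)
angular accel α = (0.3917, -1.6853, -0.8833)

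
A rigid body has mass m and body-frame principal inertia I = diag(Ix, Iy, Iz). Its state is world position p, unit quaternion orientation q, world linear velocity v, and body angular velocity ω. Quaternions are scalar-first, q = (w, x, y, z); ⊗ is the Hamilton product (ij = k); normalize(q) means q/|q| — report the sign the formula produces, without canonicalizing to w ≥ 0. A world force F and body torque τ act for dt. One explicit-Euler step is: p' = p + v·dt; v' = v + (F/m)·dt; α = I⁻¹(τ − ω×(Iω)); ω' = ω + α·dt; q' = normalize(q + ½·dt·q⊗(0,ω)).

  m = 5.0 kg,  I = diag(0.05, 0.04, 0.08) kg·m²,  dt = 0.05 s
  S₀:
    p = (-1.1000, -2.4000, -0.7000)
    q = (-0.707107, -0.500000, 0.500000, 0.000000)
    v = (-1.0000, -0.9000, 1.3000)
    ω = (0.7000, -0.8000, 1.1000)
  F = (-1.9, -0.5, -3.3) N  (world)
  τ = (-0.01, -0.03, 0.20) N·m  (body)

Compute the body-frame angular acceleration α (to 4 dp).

α = (0.5040, -0.1725, 2.4300)

gyro term ω×Iω = (-0.0352, -0.0231, 0.0056)
(τ − ω×Iω)/I = (0.5040, -0.1725, 2.4300)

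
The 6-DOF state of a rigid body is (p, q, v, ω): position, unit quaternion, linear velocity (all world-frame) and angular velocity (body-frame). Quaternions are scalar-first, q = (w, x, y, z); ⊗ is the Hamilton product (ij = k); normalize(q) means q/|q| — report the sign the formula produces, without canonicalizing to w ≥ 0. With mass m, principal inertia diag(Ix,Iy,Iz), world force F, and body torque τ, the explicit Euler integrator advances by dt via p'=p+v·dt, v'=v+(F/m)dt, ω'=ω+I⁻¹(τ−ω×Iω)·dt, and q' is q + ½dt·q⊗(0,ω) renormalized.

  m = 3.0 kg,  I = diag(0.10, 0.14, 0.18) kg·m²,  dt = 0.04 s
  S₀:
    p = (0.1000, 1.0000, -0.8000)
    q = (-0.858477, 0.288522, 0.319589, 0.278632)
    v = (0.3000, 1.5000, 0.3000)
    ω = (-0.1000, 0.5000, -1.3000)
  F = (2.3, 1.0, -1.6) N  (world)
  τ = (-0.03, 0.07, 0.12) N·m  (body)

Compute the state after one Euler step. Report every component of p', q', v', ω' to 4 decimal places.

p' = (0.1120, 1.0600, -0.7880)
q' = (-0.8535, 0.2790, 0.3178, 0.3044)
v' = (0.3307, 1.5133, 0.2787)
ω' = (-0.1016, 0.5230, -1.2729)

linear accel F/m = (0.7667, 0.3333, -0.5333)
new position p' = (0.1120, 1.0600, -0.7880)
new velocity v' = (0.3307, 1.5133, 0.2787)
angular accel α = (-0.0400, 0.5743, 0.6778)
new body rate ω' = (-0.1016, 0.5230, -1.2729)
2q̇ = q⊗(0,ω) = (0.2312793, -0.4689340, -0.0820231, 1.2922400)
q' = normalize(q + ½dt·q⊗(0,ω)) = (-0.8535, 0.2790, 0.3178, 0.3044)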